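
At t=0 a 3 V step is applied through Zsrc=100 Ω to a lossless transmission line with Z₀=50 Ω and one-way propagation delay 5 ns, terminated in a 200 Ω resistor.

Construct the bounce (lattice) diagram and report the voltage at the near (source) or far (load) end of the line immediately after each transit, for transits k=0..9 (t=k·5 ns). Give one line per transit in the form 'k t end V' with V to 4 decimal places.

Γ_L=0.600000, Γ_S=0.333333; launch V₁=3·50/150=1.000000
k=0 src: V=1.0000
k=1 load: inc=1.000000, refl=1.000000·0.600000=0.6000; V=0.000000+1.000000+0.600000=1.6000
k=2 src: inc=0.600000, refl=0.600000·0.333333=0.2000; V=1.000000+0.600000+0.200000=1.8000
k=3 load: inc=0.200000, refl=0.200000·0.600000=0.1200; V=1.600000+0.200000+0.120000=1.9200
k=4 src: inc=0.120000, refl=0.120000·0.333333=0.0400; V=1.800000+0.120000+0.040000=1.9600
k=5 load: inc=0.040000, refl=0.040000·0.600000=0.0240; V=1.920000+0.040000+0.024000=1.9840
k=6 src: inc=0.024000, refl=0.024000·0.333333=0.0080; V=1.960000+0.024000+0.008000=1.9920
k=7 load: inc=0.008000, refl=0.008000·0.600000=0.0048; V=1.984000+0.008000+0.004800=1.9968
k=8 src: inc=0.004800, refl=0.004800·0.333333=0.0016; V=1.992000+0.004800+0.001600=1.9984
k=9 load: inc=0.001600, refl=0.001600·0.600000=0.0010; V=1.996800+0.001600+0.000960=1.9994

0 0 source 1.0000
1 5 load 1.6000
2 10 source 1.8000
3 15 load 1.9200
4 20 source 1.9600
5 25 load 1.9840
6 30 source 1.9920
7 35 load 1.9968
8 40 source 1.9984
9 45 load 1.9994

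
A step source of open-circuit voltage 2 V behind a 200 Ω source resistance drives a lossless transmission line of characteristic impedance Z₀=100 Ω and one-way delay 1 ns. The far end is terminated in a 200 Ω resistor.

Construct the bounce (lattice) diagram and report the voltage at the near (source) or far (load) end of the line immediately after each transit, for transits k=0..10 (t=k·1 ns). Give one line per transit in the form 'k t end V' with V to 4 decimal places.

Γ_L=0.333333, Γ_S=0.333333; launch V₁=2·100/300=0.666667
k=0 src: V=0.6667
k=1 load: inc=0.666667, refl=0.666667·0.333333=0.2222; V=0.000000+0.666667+0.222222=0.8889
k=2 src: inc=0.222222, refl=0.222222·0.333333=0.0741; V=0.666667+0.222222+0.074074=0.9630
k=3 load: inc=0.074074, refl=0.074074·0.333333=0.0247; V=0.888889+0.074074+0.024691=0.9877
k=4 src: inc=0.024691, refl=0.024691·0.333333=0.0082; V=0.962963+0.024691+0.008230=0.9959
k=5 load: inc=0.008230, refl=0.008230·0.333333=0.0027; V=0.987654+0.008230+0.002743=0.9986
k=6 src: inc=0.002743, refl=0.002743·0.333333=0.0009; V=0.995885+0.002743+0.000914=0.9995
k=7 load: inc=0.000914, refl=0.000914·0.333333=0.0003; V=0.998628+0.000914+0.000305=0.9998
k=8 src: inc=0.000305, refl=0.000305·0.333333=0.0001; V=0.999543+0.000305+0.000102=0.9999
k=9 load: inc=0.000102, refl=0.000102·0.333333=0.0000; V=0.999848+0.000102+0.000034=1.0000
k=10 src: inc=0.000034, refl=0.000034·0.333333=0.0000; V=0.999949+0.000034+0.000011=1.0000

0 0 source 0.6667
1 1 load 0.8889
2 2 source 0.9630
3 3 load 0.9877
4 4 source 0.9959
5 5 load 0.9986
6 6 source 0.9995
7 7 load 0.9998
8 8 source 0.9999
9 9 load 1.0000
10 10 source 1.0000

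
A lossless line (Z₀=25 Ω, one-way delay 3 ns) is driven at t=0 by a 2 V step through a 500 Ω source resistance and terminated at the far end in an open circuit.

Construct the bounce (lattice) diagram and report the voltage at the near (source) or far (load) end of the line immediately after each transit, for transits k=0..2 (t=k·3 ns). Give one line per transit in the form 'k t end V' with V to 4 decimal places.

Γ_L=1.000000, Γ_S=0.904762; launch V₁=2·25/525=0.095238
k=0 src: V=0.0952
k=1 load: inc=0.095238, refl=0.095238·1.000000=0.0952; V=0.000000+0.095238+0.095238=0.1905
k=2 src: inc=0.095238, refl=0.095238·0.904762=0.0862; V=0.095238+0.095238+0.086168=0.2766

0 0 source 0.0952
1 3 load 0.1905
2 6 source 0.2766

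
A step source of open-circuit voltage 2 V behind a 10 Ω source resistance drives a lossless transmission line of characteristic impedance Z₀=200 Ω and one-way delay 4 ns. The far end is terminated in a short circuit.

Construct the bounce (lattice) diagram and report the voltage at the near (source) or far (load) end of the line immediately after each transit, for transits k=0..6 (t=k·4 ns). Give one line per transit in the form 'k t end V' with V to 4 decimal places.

0 0 source 1.9048
1 4 load 0.0000
2 8 source 1.7234
3 12 load 0.0000
4 16 source 1.5592
5 20 load 0.0000
6 24 source 1.4107

Γ_L=-1.000000, Γ_S=-0.904762; launch V₁=2·200/210=1.904762
k=0 src: V=1.9048
k=1 load: inc=1.904762, refl=1.904762·-1.000000=-1.9048; V=0.000000+1.904762+-1.904762=0.0000
k=2 src: inc=-1.904762, refl=-1.904762·-0.904762=1.7234; V=1.904762+-1.904762+1.723356=1.7234
k=3 load: inc=1.723356, refl=1.723356·-1.000000=-1.7234; V=0.000000+1.723356+-1.723356=0.0000
k=4 src: inc=-1.723356, refl=-1.723356·-0.904762=1.5592; V=1.723356+-1.723356+1.559227=1.5592
k=5 load: inc=1.559227, refl=1.559227·-1.000000=-1.5592; V=0.000000+1.559227+-1.559227=0.0000
k=6 src: inc=-1.559227, refl=-1.559227·-0.904762=1.4107; V=1.559227+-1.559227+1.410729=1.4107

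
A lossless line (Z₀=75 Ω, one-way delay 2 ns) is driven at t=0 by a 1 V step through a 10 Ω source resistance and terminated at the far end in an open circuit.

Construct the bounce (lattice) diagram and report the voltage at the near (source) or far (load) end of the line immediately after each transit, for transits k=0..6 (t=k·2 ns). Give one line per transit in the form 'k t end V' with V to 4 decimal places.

0 0 source 0.8824
1 2 load 1.7647
2 4 source 1.0900
3 6 load 0.4152
4 8 source 0.9312
5 10 load 1.4472
6 12 source 1.0526

Γ_L=1.000000, Γ_S=-0.764706; launch V₁=1·75/85=0.882353
k=0 src: V=0.8824
k=1 load: inc=0.882353, refl=0.882353·1.000000=0.8824; V=0.000000+0.882353+0.882353=1.7647
k=2 src: inc=0.882353, refl=0.882353·-0.764706=-0.6747; V=0.882353+0.882353+-0.674740=1.0900
k=3 load: inc=-0.674740, refl=-0.674740·1.000000=-0.6747; V=1.764706+-0.674740+-0.674740=0.4152
k=4 src: inc=-0.674740, refl=-0.674740·-0.764706=0.5160; V=1.089965+-0.674740+0.515978=0.9312
k=5 load: inc=0.515978, refl=0.515978·1.000000=0.5160; V=0.415225+0.515978+0.515978=1.4472
k=6 src: inc=0.515978, refl=0.515978·-0.764706=-0.3946; V=0.931203+0.515978+-0.394571=1.0526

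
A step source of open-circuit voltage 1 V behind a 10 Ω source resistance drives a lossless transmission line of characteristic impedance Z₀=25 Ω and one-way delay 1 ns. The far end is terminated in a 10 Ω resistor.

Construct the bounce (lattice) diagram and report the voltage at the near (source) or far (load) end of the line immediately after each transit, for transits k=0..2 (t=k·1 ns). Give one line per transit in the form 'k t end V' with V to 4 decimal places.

Γ_L=-0.428571, Γ_S=-0.428571; launch V₁=1·25/35=0.714286
k=0 src: V=0.7143
k=1 load: inc=0.714286, refl=0.714286·-0.428571=-0.3061; V=0.000000+0.714286+-0.306122=0.4082
k=2 src: inc=-0.306122, refl=-0.306122·-0.428571=0.1312; V=0.714286+-0.306122+0.131195=0.5394

0 0 source 0.7143
1 1 load 0.4082
2 2 source 0.5394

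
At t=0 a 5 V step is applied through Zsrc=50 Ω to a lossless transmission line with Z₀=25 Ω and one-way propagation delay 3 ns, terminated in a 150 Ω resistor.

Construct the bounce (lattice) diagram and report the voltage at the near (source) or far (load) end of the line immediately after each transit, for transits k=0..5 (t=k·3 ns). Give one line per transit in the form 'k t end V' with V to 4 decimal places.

Γ_L=0.714286, Γ_S=0.333333; launch V₁=5·25/75=1.666667
k=0 src: V=1.6667
k=1 load: inc=1.666667, refl=1.666667·0.714286=1.1905; V=0.000000+1.666667+1.190476=2.8571
k=2 src: inc=1.190476, refl=1.190476·0.333333=0.3968; V=1.666667+1.190476+0.396825=3.2540
k=3 load: inc=0.396825, refl=0.396825·0.714286=0.2834; V=2.857143+0.396825+0.283447=3.5374
k=4 src: inc=0.283447, refl=0.283447·0.333333=0.0945; V=3.253968+0.283447+0.094482=3.6319
k=5 load: inc=0.094482, refl=0.094482·0.714286=0.0675; V=3.537415+0.094482+0.067487=3.6994

0 0 source 1.6667
1 3 load 2.8571
2 6 source 3.2540
3 9 load 3.5374
4 12 source 3.6319
5 15 load 3.6994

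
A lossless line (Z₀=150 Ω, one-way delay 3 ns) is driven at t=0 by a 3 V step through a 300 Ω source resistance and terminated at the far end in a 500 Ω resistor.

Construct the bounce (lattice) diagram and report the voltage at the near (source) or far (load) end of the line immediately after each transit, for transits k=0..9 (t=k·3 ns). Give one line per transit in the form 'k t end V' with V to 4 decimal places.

0 0 source 1.0000
1 3 load 1.5385
2 6 source 1.7179
3 9 load 1.8146
4 12 source 1.8468
5 15 load 1.8642
6 18 source 1.8699
7 21 load 1.8731
8 24 source 1.8741
9 27 load 1.8747

Γ_L=0.538462, Γ_S=0.333333; launch V₁=3·150/450=1.000000
k=0 src: V=1.0000
k=1 load: inc=1.000000, refl=1.000000·0.538462=0.5385; V=0.000000+1.000000+0.538462=1.5385
k=2 src: inc=0.538462, refl=0.538462·0.333333=0.1795; V=1.000000+0.538462+0.179487=1.7179
k=3 load: inc=0.179487, refl=0.179487·0.538462=0.0966; V=1.538462+0.179487+0.096647=1.8146
k=4 src: inc=0.096647, refl=0.096647·0.333333=0.0322; V=1.717949+0.096647+0.032216=1.8468
k=5 load: inc=0.032216, refl=0.032216·0.538462=0.0173; V=1.814596+0.032216+0.017347=1.8642
k=6 src: inc=0.017347, refl=0.017347·0.333333=0.0058; V=1.846811+0.017347+0.005782=1.8699
k=7 load: inc=0.005782, refl=0.005782·0.538462=0.0031; V=1.864158+0.005782+0.003114=1.8731
k=8 src: inc=0.003114, refl=0.003114·0.333333=0.0010; V=1.869940+0.003114+0.001038=1.8741
k=9 load: inc=0.001038, refl=0.001038·0.538462=0.0006; V=1.873054+0.001038+0.000559=1.8747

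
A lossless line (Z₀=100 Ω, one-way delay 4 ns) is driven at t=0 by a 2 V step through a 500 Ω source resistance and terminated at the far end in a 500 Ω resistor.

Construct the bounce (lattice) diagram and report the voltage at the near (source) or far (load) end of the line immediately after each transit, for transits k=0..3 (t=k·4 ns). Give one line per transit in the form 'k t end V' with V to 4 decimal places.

0 0 source 0.3333
1 4 load 0.5556
2 8 source 0.7037
3 12 load 0.8025

Γ_L=0.666667, Γ_S=0.666667; launch V₁=2·100/600=0.333333
k=0 src: V=0.3333
k=1 load: inc=0.333333, refl=0.333333·0.666667=0.2222; V=0.000000+0.333333+0.222222=0.5556
k=2 src: inc=0.222222, refl=0.222222·0.666667=0.1481; V=0.333333+0.222222+0.148148=0.7037
k=3 load: inc=0.148148, refl=0.148148·0.666667=0.0988; V=0.555556+0.148148+0.098765=0.8025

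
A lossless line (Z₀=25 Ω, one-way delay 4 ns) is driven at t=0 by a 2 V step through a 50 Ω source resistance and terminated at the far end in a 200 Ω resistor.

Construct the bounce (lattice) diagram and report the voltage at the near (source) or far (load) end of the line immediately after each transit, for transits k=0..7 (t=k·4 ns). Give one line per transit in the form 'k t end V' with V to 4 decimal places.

0 0 source 0.6667
1 4 load 1.1852
2 8 source 1.3580
3 12 load 1.4925
4 16 source 1.5373
5 20 load 1.5721
6 24 source 1.5837
7 28 load 1.5928

Γ_L=0.777778, Γ_S=0.333333; launch V₁=2·25/75=0.666667
k=0 src: V=0.6667
k=1 load: inc=0.666667, refl=0.666667·0.777778=0.5185; V=0.000000+0.666667+0.518519=1.1852
k=2 src: inc=0.518519, refl=0.518519·0.333333=0.1728; V=0.666667+0.518519+0.172840=1.3580
k=3 load: inc=0.172840, refl=0.172840·0.777778=0.1344; V=1.185185+0.172840+0.134431=1.4925
k=4 src: inc=0.134431, refl=0.134431·0.333333=0.0448; V=1.358025+0.134431+0.044810=1.5373
k=5 load: inc=0.044810, refl=0.044810·0.777778=0.0349; V=1.492455+0.044810+0.034852=1.5721
k=6 src: inc=0.034852, refl=0.034852·0.333333=0.0116; V=1.537266+0.034852+0.011617=1.5837
k=7 load: inc=0.011617, refl=0.011617·0.777778=0.0090; V=1.572118+0.011617+0.009036=1.5928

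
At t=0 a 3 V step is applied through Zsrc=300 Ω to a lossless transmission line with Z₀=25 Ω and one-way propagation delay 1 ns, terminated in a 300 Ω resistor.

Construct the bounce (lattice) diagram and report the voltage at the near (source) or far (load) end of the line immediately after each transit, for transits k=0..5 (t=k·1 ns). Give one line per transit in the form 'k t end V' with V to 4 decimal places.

0 0 source 0.2308
1 1 load 0.4260
2 2 source 0.5913
3 3 load 0.7311
4 4 source 0.8494
5 5 load 0.9495

Γ_L=0.846154, Γ_S=0.846154; launch V₁=3·25/325=0.230769
k=0 src: V=0.2308
k=1 load: inc=0.230769, refl=0.230769·0.846154=0.1953; V=0.000000+0.230769+0.195266=0.4260
k=2 src: inc=0.195266, refl=0.195266·0.846154=0.1652; V=0.230769+0.195266+0.165225=0.5913
k=3 load: inc=0.165225, refl=0.165225·0.846154=0.1398; V=0.426036+0.165225+0.139806=0.7311
k=4 src: inc=0.139806, refl=0.139806·0.846154=0.1183; V=0.591261+0.139806+0.118297=0.8494
k=5 load: inc=0.118297, refl=0.118297·0.846154=0.1001; V=0.731067+0.118297+0.100098=0.9495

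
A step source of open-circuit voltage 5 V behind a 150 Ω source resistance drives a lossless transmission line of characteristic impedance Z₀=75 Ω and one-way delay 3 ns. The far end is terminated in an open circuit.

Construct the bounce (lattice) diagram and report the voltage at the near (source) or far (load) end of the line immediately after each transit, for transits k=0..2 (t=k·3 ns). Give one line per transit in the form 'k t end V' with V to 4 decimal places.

0 0 source 1.6667
1 3 load 3.3333
2 6 source 3.8889

Γ_L=1.000000, Γ_S=0.333333; launch V₁=5·75/225=1.666667
k=0 src: V=1.6667
k=1 load: inc=1.666667, refl=1.666667·1.000000=1.6667; V=0.000000+1.666667+1.666667=3.3333
k=2 src: inc=1.666667, refl=1.666667·0.333333=0.5556; V=1.666667+1.666667+0.555556=3.8889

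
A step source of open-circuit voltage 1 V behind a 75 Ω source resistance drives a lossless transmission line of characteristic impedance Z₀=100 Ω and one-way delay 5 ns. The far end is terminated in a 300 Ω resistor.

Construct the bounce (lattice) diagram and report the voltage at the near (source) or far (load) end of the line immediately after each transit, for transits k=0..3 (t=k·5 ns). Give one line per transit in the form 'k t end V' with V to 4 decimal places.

Γ_L=0.500000, Γ_S=-0.142857; launch V₁=1·100/175=0.571429
k=0 src: V=0.5714
k=1 load: inc=0.571429, refl=0.571429·0.500000=0.2857; V=0.000000+0.571429+0.285714=0.8571
k=2 src: inc=0.285714, refl=0.285714·-0.142857=-0.0408; V=0.571429+0.285714+-0.040816=0.8163
k=3 load: inc=-0.040816, refl=-0.040816·0.500000=-0.0204; V=0.857143+-0.040816+-0.020408=0.7959

0 0 source 0.5714
1 5 load 0.8571
2 10 source 0.8163
3 15 load 0.7959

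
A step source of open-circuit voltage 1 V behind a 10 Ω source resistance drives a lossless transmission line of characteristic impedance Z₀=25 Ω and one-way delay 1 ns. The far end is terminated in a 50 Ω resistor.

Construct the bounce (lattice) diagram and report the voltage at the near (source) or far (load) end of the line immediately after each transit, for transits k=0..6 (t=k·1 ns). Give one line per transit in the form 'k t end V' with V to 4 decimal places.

0 0 source 0.7143
1 1 load 0.9524
2 2 source 0.8503
3 3 load 0.8163
4 4 source 0.8309
5 5 load 0.8358
6 6 source 0.8337

Γ_L=0.333333, Γ_S=-0.428571; launch V₁=1·25/35=0.714286
k=0 src: V=0.7143
k=1 load: inc=0.714286, refl=0.714286·0.333333=0.2381; V=0.000000+0.714286+0.238095=0.9524
k=2 src: inc=0.238095, refl=0.238095·-0.428571=-0.1020; V=0.714286+0.238095+-0.102041=0.8503
k=3 load: inc=-0.102041, refl=-0.102041·0.333333=-0.0340; V=0.952381+-0.102041+-0.034014=0.8163
k=4 src: inc=-0.034014, refl=-0.034014·-0.428571=0.0146; V=0.850340+-0.034014+0.014577=0.8309
k=5 load: inc=0.014577, refl=0.014577·0.333333=0.0049; V=0.816327+0.014577+0.004859=0.8358
k=6 src: inc=0.004859, refl=0.004859·-0.428571=-0.0021; V=0.830904+0.004859+-0.002082=0.8337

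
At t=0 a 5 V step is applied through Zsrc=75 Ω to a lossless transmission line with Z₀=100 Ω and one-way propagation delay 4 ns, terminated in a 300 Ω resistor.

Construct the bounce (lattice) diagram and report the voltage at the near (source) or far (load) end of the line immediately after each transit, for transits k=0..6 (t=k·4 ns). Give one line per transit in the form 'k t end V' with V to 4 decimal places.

Γ_L=0.500000, Γ_S=-0.142857; launch V₁=5·100/175=2.857143
k=0 src: V=2.8571
k=1 load: inc=2.857143, refl=2.857143·0.500000=1.4286; V=0.000000+2.857143+1.428571=4.2857
k=2 src: inc=1.428571, refl=1.428571·-0.142857=-0.2041; V=2.857143+1.428571+-0.204082=4.0816
k=3 load: inc=-0.204082, refl=-0.204082·0.500000=-0.1020; V=4.285714+-0.204082+-0.102041=3.9796
k=4 src: inc=-0.102041, refl=-0.102041·-0.142857=0.0146; V=4.081633+-0.102041+0.014577=3.9942
k=5 load: inc=0.014577, refl=0.014577·0.500000=0.0073; V=3.979592+0.014577+0.007289=4.0015
k=6 src: inc=0.007289, refl=0.007289·-0.142857=-0.0010; V=3.994169+0.007289+-0.001041=4.0004

0 0 source 2.8571
1 4 load 4.2857
2 8 source 4.0816
3 12 load 3.9796
4 16 source 3.9942
5 20 load 4.0015
6 24 source 4.0004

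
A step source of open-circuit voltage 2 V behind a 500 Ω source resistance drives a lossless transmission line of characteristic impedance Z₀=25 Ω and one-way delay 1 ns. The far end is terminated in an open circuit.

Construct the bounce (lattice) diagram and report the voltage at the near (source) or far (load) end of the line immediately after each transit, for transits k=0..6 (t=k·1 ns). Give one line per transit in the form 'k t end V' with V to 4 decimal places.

0 0 source 0.0952
1 1 load 0.1905
2 2 source 0.2766
3 3 load 0.3628
4 4 source 0.4408
5 5 load 0.5187
6 6 source 0.5893

Γ_L=1.000000, Γ_S=0.904762; launch V₁=2·25/525=0.095238
k=0 src: V=0.0952
k=1 load: inc=0.095238, refl=0.095238·1.000000=0.0952; V=0.000000+0.095238+0.095238=0.1905
k=2 src: inc=0.095238, refl=0.095238·0.904762=0.0862; V=0.095238+0.095238+0.086168=0.2766
k=3 load: inc=0.086168, refl=0.086168·1.000000=0.0862; V=0.190476+0.086168+0.086168=0.3628
k=4 src: inc=0.086168, refl=0.086168·0.904762=0.0780; V=0.276644+0.086168+0.077961=0.4408
k=5 load: inc=0.077961, refl=0.077961·1.000000=0.0780; V=0.362812+0.077961+0.077961=0.5187
k=6 src: inc=0.077961, refl=0.077961·0.904762=0.0705; V=0.440773+0.077961+0.070536=0.5893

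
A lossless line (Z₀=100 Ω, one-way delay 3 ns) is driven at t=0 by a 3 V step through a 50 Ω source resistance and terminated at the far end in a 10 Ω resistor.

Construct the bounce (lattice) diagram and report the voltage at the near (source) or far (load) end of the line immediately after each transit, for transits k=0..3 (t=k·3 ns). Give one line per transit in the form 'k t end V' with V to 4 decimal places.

0 0 source 2.0000
1 3 load 0.3636
2 6 source 0.9091
3 9 load 0.4628

Γ_L=-0.818182, Γ_S=-0.333333; launch V₁=3·100/150=2.000000
k=0 src: V=2.0000
k=1 load: inc=2.000000, refl=2.000000·-0.818182=-1.6364; V=0.000000+2.000000+-1.636364=0.3636
k=2 src: inc=-1.636364, refl=-1.636364·-0.333333=0.5455; V=2.000000+-1.636364+0.545455=0.9091
k=3 load: inc=0.545455, refl=0.545455·-0.818182=-0.4463; V=0.363636+0.545455+-0.446281=0.4628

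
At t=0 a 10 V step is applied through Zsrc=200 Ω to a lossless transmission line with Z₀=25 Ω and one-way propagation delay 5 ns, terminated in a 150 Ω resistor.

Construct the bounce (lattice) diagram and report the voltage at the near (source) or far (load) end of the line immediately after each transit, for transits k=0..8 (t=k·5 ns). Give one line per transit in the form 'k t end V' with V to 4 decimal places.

Γ_L=0.714286, Γ_S=0.777778; launch V₁=10·25/225=1.111111
k=0 src: V=1.1111
k=1 load: inc=1.111111, refl=1.111111·0.714286=0.7937; V=0.000000+1.111111+0.793651=1.9048
k=2 src: inc=0.793651, refl=0.793651·0.777778=0.6173; V=1.111111+0.793651+0.617284=2.5220
k=3 load: inc=0.617284, refl=0.617284·0.714286=0.4409; V=1.904762+0.617284+0.440917=2.9630
k=4 src: inc=0.440917, refl=0.440917·0.777778=0.3429; V=2.522046+0.440917+0.342936=3.3059
k=5 load: inc=0.342936, refl=0.342936·0.714286=0.2450; V=2.962963+0.342936+0.244954=3.5509
k=6 src: inc=0.244954, refl=0.244954·0.777778=0.1905; V=3.305898+0.244954+0.190520=3.7414
k=7 load: inc=0.190520, refl=0.190520·0.714286=0.1361; V=3.550852+0.190520+0.136086=3.8775
k=8 src: inc=0.136086, refl=0.136086·0.777778=0.1058; V=3.741372+0.136086+0.105844=3.9833

0 0 source 1.1111
1 5 load 1.9048
2 10 source 2.5220
3 15 load 2.9630
4 20 source 3.3059
5 25 load 3.5509
6 30 source 3.7414
7 35 load 3.8775
8 40 source 3.9833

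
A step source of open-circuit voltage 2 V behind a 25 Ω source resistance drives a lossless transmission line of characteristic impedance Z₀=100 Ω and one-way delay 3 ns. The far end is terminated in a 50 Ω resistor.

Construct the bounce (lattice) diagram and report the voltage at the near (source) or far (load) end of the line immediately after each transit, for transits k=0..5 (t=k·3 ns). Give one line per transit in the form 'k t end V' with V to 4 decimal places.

0 0 source 1.6000
1 3 load 1.0667
2 6 source 1.3867
3 9 load 1.2800
4 12 source 1.3440
5 15 load 1.3227

Γ_L=-0.333333, Γ_S=-0.600000; launch V₁=2·100/125=1.600000
k=0 src: V=1.6000
k=1 load: inc=1.600000, refl=1.600000·-0.333333=-0.5333; V=0.000000+1.600000+-0.533333=1.0667
k=2 src: inc=-0.533333, refl=-0.533333·-0.600000=0.3200; V=1.600000+-0.533333+0.320000=1.3867
k=3 load: inc=0.320000, refl=0.320000·-0.333333=-0.1067; V=1.066667+0.320000+-0.106667=1.2800
k=4 src: inc=-0.106667, refl=-0.106667·-0.600000=0.0640; V=1.386667+-0.106667+0.064000=1.3440
k=5 load: inc=0.064000, refl=0.064000·-0.333333=-0.0213; V=1.280000+0.064000+-0.021333=1.3227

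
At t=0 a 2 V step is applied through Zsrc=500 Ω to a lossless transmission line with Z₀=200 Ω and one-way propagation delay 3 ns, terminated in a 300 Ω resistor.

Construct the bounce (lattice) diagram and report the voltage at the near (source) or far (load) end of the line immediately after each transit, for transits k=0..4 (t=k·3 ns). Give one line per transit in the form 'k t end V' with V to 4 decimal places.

0 0 source 0.5714
1 3 load 0.6857
2 6 source 0.7347
3 9 load 0.7445
4 12 source 0.7487

Γ_L=0.200000, Γ_S=0.428571; launch V₁=2·200/700=0.571429
k=0 src: V=0.5714
k=1 load: inc=0.571429, refl=0.571429·0.200000=0.1143; V=0.000000+0.571429+0.114286=0.6857
k=2 src: inc=0.114286, refl=0.114286·0.428571=0.0490; V=0.571429+0.114286+0.048980=0.7347
k=3 load: inc=0.048980, refl=0.048980·0.200000=0.0098; V=0.685714+0.048980+0.009796=0.7445
k=4 src: inc=0.009796, refl=0.009796·0.428571=0.0042; V=0.734694+0.009796+0.004198=0.7487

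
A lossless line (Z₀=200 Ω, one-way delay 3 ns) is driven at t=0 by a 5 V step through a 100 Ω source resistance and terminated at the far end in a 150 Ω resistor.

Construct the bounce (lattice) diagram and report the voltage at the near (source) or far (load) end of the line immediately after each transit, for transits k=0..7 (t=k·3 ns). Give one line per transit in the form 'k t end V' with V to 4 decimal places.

Γ_L=-0.142857, Γ_S=-0.333333; launch V₁=5·200/300=3.333333
k=0 src: V=3.3333
k=1 load: inc=3.333333, refl=3.333333·-0.142857=-0.4762; V=0.000000+3.333333+-0.476190=2.8571
k=2 src: inc=-0.476190, refl=-0.476190·-0.333333=0.1587; V=3.333333+-0.476190+0.158730=3.0159
k=3 load: inc=0.158730, refl=0.158730·-0.142857=-0.0227; V=2.857143+0.158730+-0.022676=2.9932
k=4 src: inc=-0.022676, refl=-0.022676·-0.333333=0.0076; V=3.015873+-0.022676+0.007559=3.0008
k=5 load: inc=0.007559, refl=0.007559·-0.142857=-0.0011; V=2.993197+0.007559+-0.001080=2.9997
k=6 src: inc=-0.001080, refl=-0.001080·-0.333333=0.0004; V=3.000756+-0.001080+0.000360=3.0000
k=7 load: inc=0.000360, refl=0.000360·-0.142857=-0.0001; V=2.999676+0.000360+-0.000051=3.0000

0 0 source 3.3333
1 3 load 2.8571
2 6 source 3.0159
3 9 load 2.9932
4 12 source 3.0008
5 15 load 2.9997
6 18 source 3.0000
7 21 load 3.0000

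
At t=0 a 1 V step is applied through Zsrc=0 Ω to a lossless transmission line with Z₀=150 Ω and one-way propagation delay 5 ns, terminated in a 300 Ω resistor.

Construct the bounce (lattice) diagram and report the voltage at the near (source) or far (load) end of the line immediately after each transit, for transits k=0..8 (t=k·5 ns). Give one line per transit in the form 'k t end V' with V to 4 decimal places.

Γ_L=0.333333, Γ_S=-1.000000; launch V₁=1·150/150=1.000000
k=0 src: V=1.0000
k=1 load: inc=1.000000, refl=1.000000·0.333333=0.3333; V=0.000000+1.000000+0.333333=1.3333
k=2 src: inc=0.333333, refl=0.333333·-1.000000=-0.3333; V=1.000000+0.333333+-0.333333=1.0000
k=3 load: inc=-0.333333, refl=-0.333333·0.333333=-0.1111; V=1.333333+-0.333333+-0.111111=0.8889
k=4 src: inc=-0.111111, refl=-0.111111·-1.000000=0.1111; V=1.000000+-0.111111+0.111111=1.0000
k=5 load: inc=0.111111, refl=0.111111·0.333333=0.0370; V=0.888889+0.111111+0.037037=1.0370
k=6 src: inc=0.037037, refl=0.037037·-1.000000=-0.0370; V=1.000000+0.037037+-0.037037=1.0000
k=7 load: inc=-0.037037, refl=-0.037037·0.333333=-0.0123; V=1.037037+-0.037037+-0.012346=0.9877
k=8 src: inc=-0.012346, refl=-0.012346·-1.000000=0.0123; V=1.000000+-0.012346+0.012346=1.0000

0 0 source 1.0000
1 5 load 1.3333
2 10 source 1.0000
3 15 load 0.8889
4 20 source 1.0000
5 25 load 1.0370
6 30 source 1.0000
7 35 load 0.9877
8 40 source 1.0000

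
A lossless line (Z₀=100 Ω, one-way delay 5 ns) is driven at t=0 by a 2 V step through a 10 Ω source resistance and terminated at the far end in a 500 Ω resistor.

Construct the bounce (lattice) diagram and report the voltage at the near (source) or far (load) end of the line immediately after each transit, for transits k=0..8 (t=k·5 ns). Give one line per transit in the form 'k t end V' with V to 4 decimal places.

0 0 source 1.8182
1 5 load 3.0303
2 10 source 2.0386
3 15 load 1.3774
4 20 source 1.9184
5 25 load 2.2790
6 30 source 1.9839
7 35 load 1.7872
8 40 source 1.9482

Γ_L=0.666667, Γ_S=-0.818182; launch V₁=2·100/110=1.818182
k=0 src: V=1.8182
k=1 load: inc=1.818182, refl=1.818182·0.666667=1.2121; V=0.000000+1.818182+1.212121=3.0303
k=2 src: inc=1.212121, refl=1.212121·-0.818182=-0.9917; V=1.818182+1.212121+-0.991736=2.0386
k=3 load: inc=-0.991736, refl=-0.991736·0.666667=-0.6612; V=3.030303+-0.991736+-0.661157=1.3774
k=4 src: inc=-0.661157, refl=-0.661157·-0.818182=0.5409; V=2.038567+-0.661157+0.540947=1.9184
k=5 load: inc=0.540947, refl=0.540947·0.666667=0.3606; V=1.377410+0.540947+0.360631=2.2790
k=6 src: inc=0.360631, refl=0.360631·-0.818182=-0.2951; V=1.918357+0.360631+-0.295062=1.9839
k=7 load: inc=-0.295062, refl=-0.295062·0.666667=-0.1967; V=2.278988+-0.295062+-0.196708=1.7872
k=8 src: inc=-0.196708, refl=-0.196708·-0.818182=0.1609; V=1.983926+-0.196708+0.160943=1.9482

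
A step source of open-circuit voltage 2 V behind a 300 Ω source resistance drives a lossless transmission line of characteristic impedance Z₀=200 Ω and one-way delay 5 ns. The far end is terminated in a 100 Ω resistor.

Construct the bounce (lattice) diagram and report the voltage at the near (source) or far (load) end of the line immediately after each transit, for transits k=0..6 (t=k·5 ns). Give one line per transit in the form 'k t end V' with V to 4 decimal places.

0 0 source 0.8000
1 5 load 0.5333
2 10 source 0.4800
3 15 load 0.4978
4 20 source 0.5013
5 25 load 0.5001
6 30 source 0.4999

Γ_L=-0.333333, Γ_S=0.200000; launch V₁=2·200/500=0.800000
k=0 src: V=0.8000
k=1 load: inc=0.800000, refl=0.800000·-0.333333=-0.2667; V=0.000000+0.800000+-0.266667=0.5333
k=2 src: inc=-0.266667, refl=-0.266667·0.200000=-0.0533; V=0.800000+-0.266667+-0.053333=0.4800
k=3 load: inc=-0.053333, refl=-0.053333·-0.333333=0.0178; V=0.533333+-0.053333+0.017778=0.4978
k=4 src: inc=0.017778, refl=0.017778·0.200000=0.0036; V=0.480000+0.017778+0.003556=0.5013
k=5 load: inc=0.003556, refl=0.003556·-0.333333=-0.0012; V=0.497778+0.003556+-0.001185=0.5001
k=6 src: inc=-0.001185, refl=-0.001185·0.200000=-0.0002; V=0.501333+-0.001185+-0.000237=0.4999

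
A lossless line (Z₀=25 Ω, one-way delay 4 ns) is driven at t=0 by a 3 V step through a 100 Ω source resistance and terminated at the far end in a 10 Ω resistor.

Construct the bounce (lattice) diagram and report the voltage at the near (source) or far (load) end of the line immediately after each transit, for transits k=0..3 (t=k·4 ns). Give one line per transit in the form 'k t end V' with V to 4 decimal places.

Γ_L=-0.428571, Γ_S=0.600000; launch V₁=3·25/125=0.600000
k=0 src: V=0.6000
k=1 load: inc=0.600000, refl=0.600000·-0.428571=-0.2571; V=0.000000+0.600000+-0.257143=0.3429
k=2 src: inc=-0.257143, refl=-0.257143·0.600000=-0.1543; V=0.600000+-0.257143+-0.154286=0.1886
k=3 load: inc=-0.154286, refl=-0.154286·-0.428571=0.0661; V=0.342857+-0.154286+0.066122=0.2547

0 0 source 0.6000
1 4 load 0.3429
2 8 source 0.1886
3 12 load 0.2547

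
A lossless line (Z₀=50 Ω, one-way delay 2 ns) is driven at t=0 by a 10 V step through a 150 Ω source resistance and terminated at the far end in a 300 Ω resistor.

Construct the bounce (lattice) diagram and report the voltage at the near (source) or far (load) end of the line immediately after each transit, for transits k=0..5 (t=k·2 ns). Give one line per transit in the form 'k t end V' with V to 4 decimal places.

Γ_L=0.714286, Γ_S=0.500000; launch V₁=10·50/200=2.500000
k=0 src: V=2.5000
k=1 load: inc=2.500000, refl=2.500000·0.714286=1.7857; V=0.000000+2.500000+1.785714=4.2857
k=2 src: inc=1.785714, refl=1.785714·0.500000=0.8929; V=2.500000+1.785714+0.892857=5.1786
k=3 load: inc=0.892857, refl=0.892857·0.714286=0.6378; V=4.285714+0.892857+0.637755=5.8163
k=4 src: inc=0.637755, refl=0.637755·0.500000=0.3189; V=5.178571+0.637755+0.318878=6.1352
k=5 load: inc=0.318878, refl=0.318878·0.714286=0.2278; V=5.816327+0.318878+0.227770=6.3630

0 0 source 2.5000
1 2 load 4.2857
2 4 source 5.1786
3 6 load 5.8163
4 8 source 6.1352
5 10 load 6.3630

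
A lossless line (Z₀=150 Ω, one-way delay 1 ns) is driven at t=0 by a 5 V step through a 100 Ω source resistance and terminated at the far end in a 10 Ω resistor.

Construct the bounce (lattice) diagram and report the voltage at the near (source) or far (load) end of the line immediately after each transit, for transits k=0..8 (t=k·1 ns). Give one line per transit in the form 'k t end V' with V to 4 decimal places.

0 0 source 3.0000
1 1 load 0.3750
2 2 source 0.9000
3 3 load 0.4406
4 4 source 0.5325
5 5 load 0.4521
6 6 source 0.4682
7 7 load 0.4541
8 8 source 0.4569

Γ_L=-0.875000, Γ_S=-0.200000; launch V₁=5·150/250=3.000000
k=0 src: V=3.0000
k=1 load: inc=3.000000, refl=3.000000·-0.875000=-2.6250; V=0.000000+3.000000+-2.625000=0.3750
k=2 src: inc=-2.625000, refl=-2.625000·-0.200000=0.5250; V=3.000000+-2.625000+0.525000=0.9000
k=3 load: inc=0.525000, refl=0.525000·-0.875000=-0.4594; V=0.375000+0.525000+-0.459375=0.4406
k=4 src: inc=-0.459375, refl=-0.459375·-0.200000=0.0919; V=0.900000+-0.459375+0.091875=0.5325
k=5 load: inc=0.091875, refl=0.091875·-0.875000=-0.0804; V=0.440625+0.091875+-0.080391=0.4521
k=6 src: inc=-0.080391, refl=-0.080391·-0.200000=0.0161; V=0.532500+-0.080391+0.016078=0.4682
k=7 load: inc=0.016078, refl=0.016078·-0.875000=-0.0141; V=0.452109+0.016078+-0.014068=0.4541
k=8 src: inc=-0.014068, refl=-0.014068·-0.200000=0.0028; V=0.468187+-0.014068+0.002814=0.4569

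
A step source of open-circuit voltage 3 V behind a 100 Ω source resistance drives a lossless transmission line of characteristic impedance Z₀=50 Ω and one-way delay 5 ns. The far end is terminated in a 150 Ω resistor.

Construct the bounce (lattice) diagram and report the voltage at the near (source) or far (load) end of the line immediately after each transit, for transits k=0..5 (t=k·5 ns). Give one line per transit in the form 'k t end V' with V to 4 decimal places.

Γ_L=0.500000, Γ_S=0.333333; launch V₁=3·50/150=1.000000
k=0 src: V=1.0000
k=1 load: inc=1.000000, refl=1.000000·0.500000=0.5000; V=0.000000+1.000000+0.500000=1.5000
k=2 src: inc=0.500000, refl=0.500000·0.333333=0.1667; V=1.000000+0.500000+0.166667=1.6667
k=3 load: inc=0.166667, refl=0.166667·0.500000=0.0833; V=1.500000+0.166667+0.083333=1.7500
k=4 src: inc=0.083333, refl=0.083333·0.333333=0.0278; V=1.666667+0.083333+0.027778=1.7778
k=5 load: inc=0.027778, refl=0.027778·0.500000=0.0139; V=1.750000+0.027778+0.013889=1.7917

0 0 source 1.0000
1 5 load 1.5000
2 10 source 1.6667
3 15 load 1.7500
4 20 source 1.7778
5 25 load 1.7917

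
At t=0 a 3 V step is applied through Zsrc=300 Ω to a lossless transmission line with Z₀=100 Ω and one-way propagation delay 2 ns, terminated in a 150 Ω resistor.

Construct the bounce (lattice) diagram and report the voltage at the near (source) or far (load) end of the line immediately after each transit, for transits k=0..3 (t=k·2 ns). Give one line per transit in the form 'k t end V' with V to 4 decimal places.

Γ_L=0.200000, Γ_S=0.500000; launch V₁=3·100/400=0.750000
k=0 src: V=0.7500
k=1 load: inc=0.750000, refl=0.750000·0.200000=0.1500; V=0.000000+0.750000+0.150000=0.9000
k=2 src: inc=0.150000, refl=0.150000·0.500000=0.0750; V=0.750000+0.150000+0.075000=0.9750
k=3 load: inc=0.075000, refl=0.075000·0.200000=0.0150; V=0.900000+0.075000+0.015000=0.9900

0 0 source 0.7500
1 2 load 0.9000
2 4 source 0.9750
3 6 load 0.9900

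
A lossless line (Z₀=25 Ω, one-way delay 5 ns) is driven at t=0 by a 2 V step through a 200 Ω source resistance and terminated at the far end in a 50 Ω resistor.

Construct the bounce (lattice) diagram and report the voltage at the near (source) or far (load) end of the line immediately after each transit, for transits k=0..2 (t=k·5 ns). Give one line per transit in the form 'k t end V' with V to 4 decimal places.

Γ_L=0.333333, Γ_S=0.777778; launch V₁=2·25/225=0.222222
k=0 src: V=0.2222
k=1 load: inc=0.222222, refl=0.222222·0.333333=0.0741; V=0.000000+0.222222+0.074074=0.2963
k=2 src: inc=0.074074, refl=0.074074·0.777778=0.0576; V=0.222222+0.074074+0.057613=0.3539

0 0 source 0.2222
1 5 load 0.2963
2 10 source 0.3539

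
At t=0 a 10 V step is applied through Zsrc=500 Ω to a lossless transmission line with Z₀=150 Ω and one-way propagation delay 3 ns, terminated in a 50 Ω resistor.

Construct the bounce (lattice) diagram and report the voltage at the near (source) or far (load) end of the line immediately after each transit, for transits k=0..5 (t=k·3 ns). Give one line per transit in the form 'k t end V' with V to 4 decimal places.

0 0 source 2.3077
1 3 load 1.1538
2 6 source 0.5325
3 9 load 0.8432
4 12 source 1.0105
5 15 load 0.9268

Γ_L=-0.500000, Γ_S=0.538462; launch V₁=10·150/650=2.307692
k=0 src: V=2.3077
k=1 load: inc=2.307692, refl=2.307692·-0.500000=-1.1538; V=0.000000+2.307692+-1.153846=1.1538
k=2 src: inc=-1.153846, refl=-1.153846·0.538462=-0.6213; V=2.307692+-1.153846+-0.621302=0.5325
k=3 load: inc=-0.621302, refl=-0.621302·-0.500000=0.3107; V=1.153846+-0.621302+0.310651=0.8432
k=4 src: inc=0.310651, refl=0.310651·0.538462=0.1673; V=0.532544+0.310651+0.167274=1.0105
k=5 load: inc=0.167274, refl=0.167274·-0.500000=-0.0836; V=0.843195+0.167274+-0.083637=0.9268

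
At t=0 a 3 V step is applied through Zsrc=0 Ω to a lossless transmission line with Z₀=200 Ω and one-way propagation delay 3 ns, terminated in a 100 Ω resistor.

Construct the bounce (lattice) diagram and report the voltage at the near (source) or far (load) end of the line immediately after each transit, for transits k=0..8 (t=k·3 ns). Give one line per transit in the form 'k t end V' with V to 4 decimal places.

Γ_L=-0.333333, Γ_S=-1.000000; launch V₁=3·200/200=3.000000
k=0 src: V=3.0000
k=1 load: inc=3.000000, refl=3.000000·-0.333333=-1.0000; V=0.000000+3.000000+-1.000000=2.0000
k=2 src: inc=-1.000000, refl=-1.000000·-1.000000=1.0000; V=3.000000+-1.000000+1.000000=3.0000
k=3 load: inc=1.000000, refl=1.000000·-0.333333=-0.3333; V=2.000000+1.000000+-0.333333=2.6667
k=4 src: inc=-0.333333, refl=-0.333333·-1.000000=0.3333; V=3.000000+-0.333333+0.333333=3.0000
k=5 load: inc=0.333333, refl=0.333333·-0.333333=-0.1111; V=2.666667+0.333333+-0.111111=2.8889
k=6 src: inc=-0.111111, refl=-0.111111·-1.000000=0.1111; V=3.000000+-0.111111+0.111111=3.0000
k=7 load: inc=0.111111, refl=0.111111·-0.333333=-0.0370; V=2.888889+0.111111+-0.037037=2.9630
k=8 src: inc=-0.037037, refl=-0.037037·-1.000000=0.0370; V=3.000000+-0.037037+0.037037=3.0000

0 0 source 3.0000
1 3 load 2.0000
2 6 source 3.0000
3 9 load 2.6667
4 12 source 3.0000
5 15 load 2.8889
6 18 source 3.0000
7 21 load 2.9630
8 24 source 3.0000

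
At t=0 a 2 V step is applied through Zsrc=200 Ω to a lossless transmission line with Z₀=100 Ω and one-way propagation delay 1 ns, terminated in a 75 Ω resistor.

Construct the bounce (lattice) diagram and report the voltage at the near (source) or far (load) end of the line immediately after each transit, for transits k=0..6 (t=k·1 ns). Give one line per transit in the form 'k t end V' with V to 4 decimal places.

Γ_L=-0.142857, Γ_S=0.333333; launch V₁=2·100/300=0.666667
k=0 src: V=0.6667
k=1 load: inc=0.666667, refl=0.666667·-0.142857=-0.0952; V=0.000000+0.666667+-0.095238=0.5714
k=2 src: inc=-0.095238, refl=-0.095238·0.333333=-0.0317; V=0.666667+-0.095238+-0.031746=0.5397
k=3 load: inc=-0.031746, refl=-0.031746·-0.142857=0.0045; V=0.571429+-0.031746+0.004535=0.5442
k=4 src: inc=0.004535, refl=0.004535·0.333333=0.0015; V=0.539683+0.004535+0.001512=0.5457
k=5 load: inc=0.001512, refl=0.001512·-0.142857=-0.0002; V=0.544218+0.001512+-0.000216=0.5455
k=6 src: inc=-0.000216, refl=-0.000216·0.333333=-0.0001; V=0.545729+-0.000216+-0.000072=0.5454

0 0 source 0.6667
1 1 load 0.5714
2 2 source 0.5397
3 3 load 0.5442
4 4 source 0.5457
5 5 load 0.5455
6 6 source 0.5454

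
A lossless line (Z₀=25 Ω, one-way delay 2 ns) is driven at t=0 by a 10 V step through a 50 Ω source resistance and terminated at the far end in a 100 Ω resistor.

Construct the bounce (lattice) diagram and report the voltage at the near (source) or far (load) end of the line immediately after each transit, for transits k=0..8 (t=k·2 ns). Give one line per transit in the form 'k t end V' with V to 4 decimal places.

Γ_L=0.600000, Γ_S=0.333333; launch V₁=10·25/75=3.333333
k=0 src: V=3.3333
k=1 load: inc=3.333333, refl=3.333333·0.600000=2.0000; V=0.000000+3.333333+2.000000=5.3333
k=2 src: inc=2.000000, refl=2.000000·0.333333=0.6667; V=3.333333+2.000000+0.666667=6.0000
k=3 load: inc=0.666667, refl=0.666667·0.600000=0.4000; V=5.333333+0.666667+0.400000=6.4000
k=4 src: inc=0.400000, refl=0.400000·0.333333=0.1333; V=6.000000+0.400000+0.133333=6.5333
k=5 load: inc=0.133333, refl=0.133333·0.600000=0.0800; V=6.400000+0.133333+0.080000=6.6133
k=6 src: inc=0.080000, refl=0.080000·0.333333=0.0267; V=6.533333+0.080000+0.026667=6.6400
k=7 load: inc=0.026667, refl=0.026667·0.600000=0.0160; V=6.613333+0.026667+0.016000=6.6560
k=8 src: inc=0.016000, refl=0.016000·0.333333=0.0053; V=6.640000+0.016000+0.005333=6.6613

0 0 source 3.3333
1 2 load 5.3333
2 4 source 6.0000
3 6 load 6.4000
4 8 source 6.5333
5 10 load 6.6133
6 12 source 6.6400
7 14 load 6.6560
8 16 source 6.6613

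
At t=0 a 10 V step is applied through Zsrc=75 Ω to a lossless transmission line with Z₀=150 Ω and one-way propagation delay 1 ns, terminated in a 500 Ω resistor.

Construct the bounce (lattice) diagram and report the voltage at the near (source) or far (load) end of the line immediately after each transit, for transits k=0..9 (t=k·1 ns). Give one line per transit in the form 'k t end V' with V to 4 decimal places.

Γ_L=0.538462, Γ_S=-0.333333; launch V₁=10·150/225=6.666667
k=0 src: V=6.6667
k=1 load: inc=6.666667, refl=6.666667·0.538462=3.5897; V=0.000000+6.666667+3.589744=10.2564
k=2 src: inc=3.589744, refl=3.589744·-0.333333=-1.1966; V=6.666667+3.589744+-1.196581=9.0598
k=3 load: inc=-1.196581, refl=-1.196581·0.538462=-0.6443; V=10.256410+-1.196581+-0.644313=8.4155
k=4 src: inc=-0.644313, refl=-0.644313·-0.333333=0.2148; V=9.059829+-0.644313+0.214771=8.6303
k=5 load: inc=0.214771, refl=0.214771·0.538462=0.1156; V=8.415516+0.214771+0.115646=8.7459
k=6 src: inc=0.115646, refl=0.115646·-0.333333=-0.0385; V=8.630287+0.115646+-0.038549=8.7074
k=7 load: inc=-0.038549, refl=-0.038549·0.538462=-0.0208; V=8.745933+-0.038549+-0.020757=8.6866
k=8 src: inc=-0.020757, refl=-0.020757·-0.333333=0.0069; V=8.707384+-0.020757+0.006919=8.6935
k=9 load: inc=0.006919, refl=0.006919·0.538462=0.0037; V=8.686627+0.006919+0.003726=8.6973

0 0 source 6.6667
1 1 load 10.2564
2 2 source 9.0598
3 3 load 8.4155
4 4 source 8.6303
5 5 load 8.7459
6 6 source 8.7074
7 7 load 8.6866
8 8 source 8.6935
9 9 load 8.6973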